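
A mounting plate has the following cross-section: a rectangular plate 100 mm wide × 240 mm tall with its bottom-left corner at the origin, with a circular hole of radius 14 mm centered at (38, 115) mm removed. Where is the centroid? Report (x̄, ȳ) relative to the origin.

plate: A = 100 × 240 = 24000.00, centroid at (50.00, 120.00).
hole: A = −π·14² = -615.75, centroid at (38.00, 115.00).
ΣA = 23384.25 mm², ΣAx̄ = 1176601.42 mm³, ΣAȳ = 2809188.50 mm³.
x̄ = 1176601.42/23384.25 = 50.32 mm; ȳ = 2809188.50/23384.25 = 120.13 mm.

x̄ = 50.32 mm, ȳ = 120.13 mm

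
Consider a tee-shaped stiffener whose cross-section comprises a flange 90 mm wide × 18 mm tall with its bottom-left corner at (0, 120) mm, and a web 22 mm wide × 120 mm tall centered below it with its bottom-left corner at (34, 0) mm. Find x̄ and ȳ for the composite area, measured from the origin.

x̄ = 45.00 mm, ȳ = 86.24 mm

web: A = 22 × 120 = 2640.00, centroid at (45.00, 60.00).
flange: A = 90 × 18 = 1620.00, centroid at (45.00, 129.00).
ΣA = 4260.00 mm²
ΣAx̄ = (2640.00)(45.00) + (1620.00)(45.00) = 191700.00 mm³
ΣAȳ = (2640.00)(60.00) + (1620.00)(129.00) = 367380.00 mm³
x̄ = 191700.00 / 4260.00 = 45.00 mm
ȳ = 367380.00 / 4260.00 = 86.24 mm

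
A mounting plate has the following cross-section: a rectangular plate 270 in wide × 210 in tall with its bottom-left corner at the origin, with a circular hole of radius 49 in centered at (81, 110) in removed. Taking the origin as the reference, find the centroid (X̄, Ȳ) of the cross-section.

Part | A | x̄ᵢ | ȳᵢ | A·x̄ᵢ | A·ȳᵢ
plate | 56700.00 | 135.00 | 105.00 | 7654500.00 | 5953500.00
hole | -7542.96 | 81.00 | 110.00 | -610980.08 | -829726.04
Σ | 49157.04 |  |  | 7043519.92 | 5123773.96
X̄ = 7043519.92 / 49157.04 = 143.29 in
Ȳ = 5123773.96 / 49157.04 = 104.23 in

X̄ = 143.29 in, Ȳ = 104.23 in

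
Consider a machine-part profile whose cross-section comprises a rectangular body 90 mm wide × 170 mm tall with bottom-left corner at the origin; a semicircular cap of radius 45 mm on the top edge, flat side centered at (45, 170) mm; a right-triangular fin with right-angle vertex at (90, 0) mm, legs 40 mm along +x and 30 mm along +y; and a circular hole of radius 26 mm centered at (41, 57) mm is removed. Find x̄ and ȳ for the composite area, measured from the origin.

x̄ = 47.56 mm, ȳ = 105.38 mm

Part | A | x̄ᵢ | ȳᵢ | A·x̄ᵢ | A·ȳᵢ
rectangular body | 15300.00 | 45.00 | 85.00 | 688500.00 | 1300500.00
semicircular top | 3180.86 | 45.00 | 189.10 | 143138.82 | 601496.64
triangular fin | 600.00 | 103.33 | 10.00 | 62000.00 | 6000.00
hole | -2123.72 | 41.00 | 57.00 | -87072.38 | -121051.85
Σ | 16957.15 |  |  | 806566.43 | 1786944.79
x̄ = 806566.43 / 16957.15 = 47.56 mm
ȳ = 1786944.79 / 16957.15 = 105.38 mm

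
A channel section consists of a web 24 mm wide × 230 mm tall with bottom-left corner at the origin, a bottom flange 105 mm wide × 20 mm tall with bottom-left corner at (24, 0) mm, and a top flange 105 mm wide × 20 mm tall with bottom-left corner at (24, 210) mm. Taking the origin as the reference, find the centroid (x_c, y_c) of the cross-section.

web: A = 24 × 230 = 5520.00, centroid at (12.00, 115.00).
bottom flange: A = 105 × 20 = 2100.00, centroid at (76.50, 10.00).
top flange: A = 105 × 20 = 2100.00, centroid at (76.50, 220.00).
ΣA = 9720.00 mm²
ΣAx_c = (5520.00)(12.00) + (2100.00)(76.50) + (2100.00)(76.50) = 387540.00 mm³
ΣAy_c = (5520.00)(115.00) + (2100.00)(10.00) + (2100.00)(220.00) = 1117800.00 mm³
x_c = 387540.00 / 9720.00 = 39.87 mm
y_c = 1117800.00 / 9720.00 = 115.00 mm

x_c = 39.87 mm, y_c = 115.00 mm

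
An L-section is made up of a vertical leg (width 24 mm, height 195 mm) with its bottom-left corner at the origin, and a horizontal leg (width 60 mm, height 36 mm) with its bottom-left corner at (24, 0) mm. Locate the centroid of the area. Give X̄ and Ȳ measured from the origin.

Part | A | x̄ᵢ | ȳᵢ | A·x̄ᵢ | A·ȳᵢ
vertical leg | 4680.00 | 12.00 | 97.50 | 56160.00 | 456300.00
horizontal leg | 2160.00 | 54.00 | 18.00 | 116640.00 | 38880.00
Σ | 6840.00 |  |  | 172800.00 | 495180.00
X̄ = 172800.00 / 6840.00 = 25.26 mm
Ȳ = 495180.00 / 6840.00 = 72.39 mm

X̄ = 25.26 mm, Ȳ = 72.39 mm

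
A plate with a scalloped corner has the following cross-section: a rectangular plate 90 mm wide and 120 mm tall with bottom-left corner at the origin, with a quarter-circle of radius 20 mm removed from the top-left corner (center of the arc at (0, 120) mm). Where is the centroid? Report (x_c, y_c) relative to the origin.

x_c = 46.09 mm, y_c = 58.46 mm

plate: A = 90 × 120 = 10800.00, centroid at (45.00, 60.00).
removed quarter-circle: A = −¼π·20² = -314.16, centroid at (8.49, 111.51).
ΣA = 10485.84 mm², ΣAx_c = 483333.33 mm³, ΣAy_c = 612967.55 mm³.
x_c = 483333.33/10485.84 = 46.09 mm; y_c = 612967.55/10485.84 = 58.46 mm.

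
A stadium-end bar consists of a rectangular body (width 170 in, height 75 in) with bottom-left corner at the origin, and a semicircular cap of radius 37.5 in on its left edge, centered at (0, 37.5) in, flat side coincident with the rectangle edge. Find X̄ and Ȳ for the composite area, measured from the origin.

rectangular body: A = 170 × 75 = 12750.00, centroid at (85.00, 37.50).
semicircular end: A = ½π·37.5² = 2208.93, centroid at (-15.92, 37.50).
ΣA = 14958.93 in²
ΣAX̄ = (12750.00)(85.00) + (2208.93)(-15.92) = 1048593.75 in³
ΣAȲ = (12750.00)(37.50) + (2208.93)(37.50) = 560959.96 in³
X̄ = 1048593.75 / 14958.93 = 70.10 in
Ȳ = 560959.96 / 14958.93 = 37.50 in

X̄ = 70.10 in, Ȳ = 37.50 in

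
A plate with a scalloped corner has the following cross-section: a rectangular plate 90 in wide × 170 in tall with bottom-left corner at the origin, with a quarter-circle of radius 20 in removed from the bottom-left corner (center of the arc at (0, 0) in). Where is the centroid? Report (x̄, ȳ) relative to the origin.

x̄ = 45.77 in, ȳ = 86.60 in

Part | A | x̄ᵢ | ȳᵢ | A·x̄ᵢ | A·ȳᵢ
plate | 15300.00 | 45.00 | 85.00 | 688500.00 | 1300500.00
removed quarter-circle | -314.16 | 8.49 | 8.49 | -2666.67 | -2666.67
Σ | 14985.84 |  |  | 685833.33 | 1297833.33
x̄ = 685833.33 / 14985.84 = 45.77 in
ȳ = 1297833.33 / 14985.84 = 86.60 in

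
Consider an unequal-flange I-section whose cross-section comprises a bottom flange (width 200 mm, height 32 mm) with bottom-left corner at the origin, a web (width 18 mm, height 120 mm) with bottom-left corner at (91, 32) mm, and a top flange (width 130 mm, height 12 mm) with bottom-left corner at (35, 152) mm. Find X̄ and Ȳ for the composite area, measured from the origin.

X̄ = 100.00 mm, Ȳ = 54.11 mm

bottom flange: A = 200 × 32 = 6400.00, centroid at (100.00, 16.00).
web: A = 18 × 120 = 2160.00, centroid at (100.00, 92.00).
top flange: A = 130 × 12 = 1560.00, centroid at (100.00, 158.00).
ΣA = 10120.00 mm², ΣAX̄ = 1012000.00 mm³, ΣAȲ = 547600.00 mm³.
X̄ = 1012000.00/10120.00 = 100.00 mm; Ȳ = 547600.00/10120.00 = 54.11 mm.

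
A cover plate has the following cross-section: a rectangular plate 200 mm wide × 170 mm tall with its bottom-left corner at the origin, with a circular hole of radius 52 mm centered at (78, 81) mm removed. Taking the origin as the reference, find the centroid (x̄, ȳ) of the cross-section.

Part | A | x̄ᵢ | ȳᵢ | A·x̄ᵢ | A·ȳᵢ
plate | 34000.00 | 100.00 | 85.00 | 3400000.00 | 2890000.00
hole | -8494.87 | 78.00 | 81.00 | -662599.59 | -688084.19
Σ | 25505.13 |  |  | 2737400.41 | 2201915.81
x̄ = 2737400.41 / 25505.13 = 107.33 mm
ȳ = 2201915.81 / 25505.13 = 86.33 mm

x̄ = 107.33 mm, ȳ = 86.33 mm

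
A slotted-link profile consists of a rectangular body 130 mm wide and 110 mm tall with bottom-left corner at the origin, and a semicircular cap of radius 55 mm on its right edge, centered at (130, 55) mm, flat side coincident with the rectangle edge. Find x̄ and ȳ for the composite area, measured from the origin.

x̄ = 87.03 mm, ȳ = 55.00 mm

rectangular body: A = 130 × 110 = 14300.00, centroid at (65.00, 55.00).
semicircular end: A = ½π·55² = 4751.66, centroid at (153.34, 55.00).
ΣA = 19051.66 mm², ΣAx̄ = 1658132.32 mm³, ΣAȳ = 1047841.24 mm³.
x̄ = 1658132.32/19051.66 = 87.03 mm; ȳ = 1047841.24/19051.66 = 55.00 mm.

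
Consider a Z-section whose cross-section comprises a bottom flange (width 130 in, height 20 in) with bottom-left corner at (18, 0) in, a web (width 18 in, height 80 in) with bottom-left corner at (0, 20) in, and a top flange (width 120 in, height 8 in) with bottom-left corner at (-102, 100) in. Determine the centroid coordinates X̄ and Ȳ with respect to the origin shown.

X̄ = 37.69 in, Ȳ = 42.45 in

bottom flange: A = 130 × 20 = 2600.00, centroid at (83.00, 10.00).
web: A = 18 × 80 = 1440.00, centroid at (9.00, 60.00).
top flange: A = 120 × 8 = 960.00, centroid at (-42.00, 104.00).
ΣA = 5000.00 in², ΣAX̄ = 188440.00 in³, ΣAȲ = 212240.00 in³.
X̄ = 188440.00/5000.00 = 37.69 in; Ȳ = 212240.00/5000.00 = 42.45 in.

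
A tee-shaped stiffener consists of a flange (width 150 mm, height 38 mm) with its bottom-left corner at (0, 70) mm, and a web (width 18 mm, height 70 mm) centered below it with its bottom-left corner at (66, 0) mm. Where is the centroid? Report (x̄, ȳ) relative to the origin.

web: A = 18 × 70 = 1260.00, centroid at (75.00, 35.00).
flange: A = 150 × 38 = 5700.00, centroid at (75.00, 89.00).
ΣA = 6960.00 mm²
ΣAx̄ = (1260.00)(75.00) + (5700.00)(75.00) = 522000.00 mm³
ΣAȳ = (1260.00)(35.00) + (5700.00)(89.00) = 551400.00 mm³
x̄ = 522000.00 / 6960.00 = 75.00 mm
ȳ = 551400.00 / 6960.00 = 79.22 mm

x̄ = 75.00 mm, ȳ = 79.22 mm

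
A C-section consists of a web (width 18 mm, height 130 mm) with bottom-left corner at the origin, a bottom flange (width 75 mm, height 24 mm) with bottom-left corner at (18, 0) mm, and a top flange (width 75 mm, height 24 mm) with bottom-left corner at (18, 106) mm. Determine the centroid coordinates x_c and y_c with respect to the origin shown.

x_c = 37.18 mm, y_c = 65.00 mm

web: A = 18 × 130 = 2340.00, centroid at (9.00, 65.00).
bottom flange: A = 75 × 24 = 1800.00, centroid at (55.50, 12.00).
top flange: A = 75 × 24 = 1800.00, centroid at (55.50, 118.00).
ΣA = 5940.00 mm², ΣAx_c = 220860.00 mm³, ΣAy_c = 386100.00 mm³.
x_c = 220860.00/5940.00 = 37.18 mm; y_c = 386100.00/5940.00 = 65.00 mm.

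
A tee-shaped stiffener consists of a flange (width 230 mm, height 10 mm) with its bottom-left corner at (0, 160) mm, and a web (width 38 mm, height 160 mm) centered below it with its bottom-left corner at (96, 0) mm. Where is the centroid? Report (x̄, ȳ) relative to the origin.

web: A = 38 × 160 = 6080.00, centroid at (115.00, 80.00).
flange: A = 230 × 10 = 2300.00, centroid at (115.00, 165.00).
ΣA = 8380.00 mm², ΣAx̄ = 963700.00 mm³, ΣAȳ = 865900.00 mm³.
x̄ = 963700.00/8380.00 = 115.00 mm; ȳ = 865900.00/8380.00 = 103.33 mm.

x̄ = 115.00 mm, ȳ = 103.33 mm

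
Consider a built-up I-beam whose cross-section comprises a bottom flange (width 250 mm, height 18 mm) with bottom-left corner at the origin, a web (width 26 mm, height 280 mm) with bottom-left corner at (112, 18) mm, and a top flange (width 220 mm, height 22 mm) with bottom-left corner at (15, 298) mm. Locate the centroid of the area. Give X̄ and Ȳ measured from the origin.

X̄ = 125.00 mm, Ȳ = 161.63 mm

bottom flange: A = 250 × 18 = 4500.00, centroid at (125.00, 9.00).
web: A = 26 × 280 = 7280.00, centroid at (125.00, 158.00).
top flange: A = 220 × 22 = 4840.00, centroid at (125.00, 309.00).
ΣA = 16620.00 mm²
ΣAX̄ = (4500.00)(125.00) + (7280.00)(125.00) + (4840.00)(125.00) = 2077500.00 mm³
ΣAȲ = (4500.00)(9.00) + (7280.00)(158.00) + (4840.00)(309.00) = 2686300.00 mm³
X̄ = 2077500.00 / 16620.00 = 125.00 mm
Ȳ = 2686300.00 / 16620.00 = 161.63 mm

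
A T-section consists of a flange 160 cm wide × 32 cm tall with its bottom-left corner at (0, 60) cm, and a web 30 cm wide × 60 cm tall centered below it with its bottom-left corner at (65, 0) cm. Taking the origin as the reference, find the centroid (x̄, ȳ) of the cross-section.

x̄ = 80.00 cm, ȳ = 64.03 cm

web: A = 30 × 60 = 1800.00, centroid at (80.00, 30.00).
flange: A = 160 × 32 = 5120.00, centroid at (80.00, 76.00).
ΣA = 6920.00 cm²
ΣAx̄ = (1800.00)(80.00) + (5120.00)(80.00) = 553600.00 cm³
ΣAȳ = (1800.00)(30.00) + (5120.00)(76.00) = 443120.00 cm³
x̄ = 553600.00 / 6920.00 = 80.00 cm
ȳ = 443120.00 / 6920.00 = 64.03 cm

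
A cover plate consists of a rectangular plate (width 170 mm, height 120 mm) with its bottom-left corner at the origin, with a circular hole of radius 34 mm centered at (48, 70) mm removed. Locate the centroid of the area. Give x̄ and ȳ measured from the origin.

plate: A = 170 × 120 = 20400.00, centroid at (85.00, 60.00).
hole: A = −π·34² = -3631.68, centroid at (48.00, 70.00).
ΣA = 16768.32 mm²
ΣAx̄ = (20400.00)(85.00) + (-3631.68)(48.00) = 1559679.31 mm³
ΣAȳ = (20400.00)(60.00) + (-3631.68)(70.00) = 969782.32 mm³
x̄ = 1559679.31 / 16768.32 = 93.01 mm
ȳ = 969782.32 / 16768.32 = 57.83 mm

x̄ = 93.01 mm, ȳ = 57.83 mm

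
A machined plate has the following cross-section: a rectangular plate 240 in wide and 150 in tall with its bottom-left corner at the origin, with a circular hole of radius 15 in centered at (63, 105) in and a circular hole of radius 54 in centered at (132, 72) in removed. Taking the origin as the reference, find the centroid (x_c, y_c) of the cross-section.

Part | A | x̄ᵢ | ȳᵢ | A·x̄ᵢ | A·ȳᵢ
plate | 36000.00 | 120.00 | 75.00 | 4320000.00 | 2700000.00
hole 1 | -706.86 | 63.00 | 105.00 | -44532.08 | -74220.13
hole 2 | -9160.88 | 132.00 | 72.00 | -1209236.71 | -659583.66
Σ | 26132.26 |  |  | 3066231.21 | 1966196.21
x_c = 3066231.21 / 26132.26 = 117.34 in
y_c = 1966196.21 / 26132.26 = 75.24 in

x_c = 117.34 in, y_c = 75.24 in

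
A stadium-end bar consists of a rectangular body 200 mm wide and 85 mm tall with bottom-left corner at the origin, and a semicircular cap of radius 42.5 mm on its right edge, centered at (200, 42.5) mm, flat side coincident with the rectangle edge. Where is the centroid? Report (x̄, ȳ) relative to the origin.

x̄ = 116.88 mm, ȳ = 42.50 mm

Part | A | x̄ᵢ | ȳᵢ | A·x̄ᵢ | A·ȳᵢ
rectangular body | 17000.00 | 100.00 | 42.50 | 1700000.00 | 722500.00
semicircular end | 2837.25 | 218.04 | 42.50 | 618627.26 | 120583.16
Σ | 19837.25 |  |  | 2318627.26 | 843083.16
x̄ = 2318627.26 / 19837.25 = 116.88 mm
ȳ = 843083.16 / 19837.25 = 42.50 mm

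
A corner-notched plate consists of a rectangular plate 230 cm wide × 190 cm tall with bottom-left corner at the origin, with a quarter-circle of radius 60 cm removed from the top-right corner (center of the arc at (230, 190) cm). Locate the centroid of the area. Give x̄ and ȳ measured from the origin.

x̄ = 108.81 cm, ȳ = 90.19 cm

Part | A | x̄ᵢ | ȳᵢ | A·x̄ᵢ | A·ȳᵢ
plate | 43700.00 | 115.00 | 95.00 | 5025500.00 | 4151500.00
removed quarter-circle | -2827.43 | 204.54 | 164.54 | -578309.68 | -465212.34
Σ | 40872.57 |  |  | 4447190.32 | 3686287.66
x̄ = 4447190.32 / 40872.57 = 108.81 cm
ȳ = 3686287.66 / 40872.57 = 90.19 cm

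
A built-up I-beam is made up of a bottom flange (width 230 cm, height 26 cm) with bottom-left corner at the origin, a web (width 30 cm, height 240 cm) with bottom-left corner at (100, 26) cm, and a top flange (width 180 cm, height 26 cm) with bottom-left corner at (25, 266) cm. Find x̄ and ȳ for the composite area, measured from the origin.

Part | A | x̄ᵢ | ȳᵢ | A·x̄ᵢ | A·ȳᵢ
bottom flange | 5980.00 | 115.00 | 13.00 | 687700.00 | 77740.00
web | 7200.00 | 115.00 | 146.00 | 828000.00 | 1051200.00
top flange | 4680.00 | 115.00 | 279.00 | 538200.00 | 1305720.00
Σ | 17860.00 |  |  | 2053900.00 | 2434660.00
x̄ = 2053900.00 / 17860.00 = 115.00 cm
ȳ = 2434660.00 / 17860.00 = 136.32 cm

x̄ = 115.00 cm, ȳ = 136.32 cm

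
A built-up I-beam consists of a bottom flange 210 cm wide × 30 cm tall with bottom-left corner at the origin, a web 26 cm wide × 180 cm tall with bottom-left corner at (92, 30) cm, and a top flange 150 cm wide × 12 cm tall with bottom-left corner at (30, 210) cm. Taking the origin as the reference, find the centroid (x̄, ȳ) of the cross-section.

Part | A | x̄ᵢ | ȳᵢ | A·x̄ᵢ | A·ȳᵢ
bottom flange | 6300.00 | 105.00 | 15.00 | 661500.00 | 94500.00
web | 4680.00 | 105.00 | 120.00 | 491400.00 | 561600.00
top flange | 1800.00 | 105.00 | 216.00 | 189000.00 | 388800.00
Σ | 12780.00 |  |  | 1341900.00 | 1044900.00
x̄ = 1341900.00 / 12780.00 = 105.00 cm
ȳ = 1044900.00 / 12780.00 = 81.76 cm

x̄ = 105.00 cm, ȳ = 81.76 cm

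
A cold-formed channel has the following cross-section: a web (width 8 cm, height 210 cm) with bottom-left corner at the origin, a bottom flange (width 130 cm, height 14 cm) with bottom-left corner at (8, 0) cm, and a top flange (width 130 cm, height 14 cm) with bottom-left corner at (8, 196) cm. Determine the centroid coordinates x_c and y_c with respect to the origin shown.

web: A = 8 × 210 = 1680.00, centroid at (4.00, 105.00).
bottom flange: A = 130 × 14 = 1820.00, centroid at (73.00, 7.00).
top flange: A = 130 × 14 = 1820.00, centroid at (73.00, 203.00).
ΣA = 5320.00 cm², ΣAx_c = 272440.00 cm³, ΣAy_c = 558600.00 cm³.
x_c = 272440.00/5320.00 = 51.21 cm; y_c = 558600.00/5320.00 = 105.00 cm.

x_c = 51.21 cm, y_c = 105.00 cm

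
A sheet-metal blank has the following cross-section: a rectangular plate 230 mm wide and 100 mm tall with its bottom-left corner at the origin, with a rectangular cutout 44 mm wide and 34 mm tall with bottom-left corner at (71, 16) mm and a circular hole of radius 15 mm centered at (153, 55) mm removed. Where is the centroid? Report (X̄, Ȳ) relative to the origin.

Part | A | x̄ᵢ | ȳᵢ | A·x̄ᵢ | A·ȳᵢ
plate | 23000.00 | 115.00 | 50.00 | 2645000.00 | 1150000.00
hole 1 | -1496.00 | 93.00 | 33.00 | -139128.00 | -49368.00
hole 2 | -706.86 | 153.00 | 55.00 | -108149.33 | -38877.21
Σ | 20797.14 |  |  | 2397722.67 | 1061754.79
X̄ = 2397722.67 / 20797.14 = 115.29 mm
Ȳ = 1061754.79 / 20797.14 = 51.05 mm

X̄ = 115.29 mm, Ȳ = 51.05 mm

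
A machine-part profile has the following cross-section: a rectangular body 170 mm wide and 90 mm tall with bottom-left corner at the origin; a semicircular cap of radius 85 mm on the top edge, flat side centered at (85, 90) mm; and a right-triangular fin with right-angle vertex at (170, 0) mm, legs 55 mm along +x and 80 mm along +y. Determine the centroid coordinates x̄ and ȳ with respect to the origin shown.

x̄ = 92.88 mm, ȳ = 75.50 mm

Part | A | x̄ᵢ | ȳᵢ | A·x̄ᵢ | A·ȳᵢ
rectangular body | 15300.00 | 85.00 | 45.00 | 1300500.00 | 688500.00
semicircular top | 11349.00 | 85.00 | 126.08 | 964665.29 | 1430826.98
triangular fin | 2200.00 | 188.33 | 26.67 | 414333.33 | 58666.67
Σ | 28849.00 |  |  | 2679498.63 | 2177993.64
x̄ = 2679498.63 / 28849.00 = 92.88 mm
ȳ = 2177993.64 / 28849.00 = 75.50 mm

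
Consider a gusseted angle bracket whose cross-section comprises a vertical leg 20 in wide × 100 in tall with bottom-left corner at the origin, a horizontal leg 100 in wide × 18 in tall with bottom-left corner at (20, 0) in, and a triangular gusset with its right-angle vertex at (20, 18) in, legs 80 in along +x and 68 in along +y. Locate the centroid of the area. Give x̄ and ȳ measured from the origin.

vertical leg: A = 20 × 100 = 2000.00, centroid at (10.00, 50.00).
horizontal leg: A = 100 × 18 = 1800.00, centroid at (70.00, 9.00).
gusset: A = ½·80·68 = 2720.00, centroid at (46.67, 40.67).
ΣA = 6520.00 in², ΣAx̄ = 272933.33 in³, ΣAȳ = 226813.33 in³.
x̄ = 272933.33/6520.00 = 41.86 in; ȳ = 226813.33/6520.00 = 34.79 in.

x̄ = 41.86 in, ȳ = 34.79 in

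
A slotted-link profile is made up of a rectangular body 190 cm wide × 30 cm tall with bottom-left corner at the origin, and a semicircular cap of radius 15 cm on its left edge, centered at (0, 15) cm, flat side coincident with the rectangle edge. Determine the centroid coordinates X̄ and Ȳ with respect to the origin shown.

Part | A | x̄ᵢ | ȳᵢ | A·x̄ᵢ | A·ȳᵢ
rectangular body | 5700.00 | 95.00 | 15.00 | 541500.00 | 85500.00
semicircular end | 353.43 | -6.37 | 15.00 | -2250.00 | 5301.44
Σ | 6053.43 |  |  | 539250.00 | 90801.44
X̄ = 539250.00 / 6053.43 = 89.08 cm
Ȳ = 90801.44 / 6053.43 = 15.00 cm

X̄ = 89.08 cm, Ȳ = 15.00 cm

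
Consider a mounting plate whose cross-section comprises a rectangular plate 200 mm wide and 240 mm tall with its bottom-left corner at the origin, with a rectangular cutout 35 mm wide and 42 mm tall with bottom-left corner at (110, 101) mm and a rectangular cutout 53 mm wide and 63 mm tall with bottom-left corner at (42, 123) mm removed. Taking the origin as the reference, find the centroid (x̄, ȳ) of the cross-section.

plate: A = 200 × 240 = 48000.00, centroid at (100.00, 120.00).
hole 1: A = −(35 × 42) = -1470.00, centroid at (127.50, 122.00).
hole 2: A = −(53 × 63) = -3339.00, centroid at (68.50, 154.50).
ΣA = 43191.00 mm²
ΣAx̄ = (48000.00)(100.00) + (-1470.00)(127.50) + (-3339.00)(68.50) = 4383853.50 mm³
ΣAȳ = (48000.00)(120.00) + (-1470.00)(122.00) + (-3339.00)(154.50) = 5064784.50 mm³
x̄ = 4383853.50 / 43191.00 = 101.50 mm
ȳ = 5064784.50 / 43191.00 = 117.26 mm

x̄ = 101.50 mm, ȳ = 117.26 mm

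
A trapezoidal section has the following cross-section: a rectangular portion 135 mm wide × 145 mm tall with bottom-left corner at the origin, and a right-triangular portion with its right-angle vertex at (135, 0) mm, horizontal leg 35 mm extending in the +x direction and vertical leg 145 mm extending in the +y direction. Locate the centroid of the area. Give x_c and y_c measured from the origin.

x_c = 76.58 mm, y_c = 69.73 mm

rectangular portion: A = 135 × 145 = 19575.00, centroid at (67.50, 72.50).
triangular portion: A = ½·35·145 = 2537.50, centroid at (146.67, 48.33).
ΣA = 22112.50 mm²
ΣAx_c = (19575.00)(67.50) + (2537.50)(146.67) = 1693479.17 mm³
ΣAy_c = (19575.00)(72.50) + (2537.50)(48.33) = 1541833.33 mm³
x_c = 1693479.17 / 22112.50 = 76.58 mm
y_c = 1541833.33 / 22112.50 = 69.73 mm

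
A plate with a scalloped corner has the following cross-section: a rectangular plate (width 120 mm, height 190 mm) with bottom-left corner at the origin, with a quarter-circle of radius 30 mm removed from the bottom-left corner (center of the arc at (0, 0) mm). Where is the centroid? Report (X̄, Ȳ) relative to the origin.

plate: A = 120 × 190 = 22800.00, centroid at (60.00, 95.00).
removed quarter-circle: A = −¼π·30² = -706.86, centroid at (12.73, 12.73).
ΣA = 22093.14 mm²
ΣAX̄ = (22800.00)(60.00) + (-706.86)(12.73) = 1359000.00 mm³
ΣAȲ = (22800.00)(95.00) + (-706.86)(12.73) = 2157000.00 mm³
X̄ = 1359000.00 / 22093.14 = 61.51 mm
Ȳ = 2157000.00 / 22093.14 = 97.63 mm

X̄ = 61.51 mm, Ȳ = 97.63 mm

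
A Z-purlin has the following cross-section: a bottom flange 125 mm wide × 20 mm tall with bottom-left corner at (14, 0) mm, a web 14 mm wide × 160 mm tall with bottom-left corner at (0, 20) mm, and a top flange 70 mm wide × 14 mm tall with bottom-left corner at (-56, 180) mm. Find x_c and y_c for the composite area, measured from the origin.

Part | A | x̄ᵢ | ȳᵢ | A·x̄ᵢ | A·ȳᵢ
bottom flange | 2500.00 | 76.50 | 10.00 | 191250.00 | 25000.00
web | 2240.00 | 7.00 | 100.00 | 15680.00 | 224000.00
top flange | 980.00 | -21.00 | 187.00 | -20580.00 | 183260.00
Σ | 5720.00 |  |  | 186350.00 | 432260.00
x_c = 186350.00 / 5720.00 = 32.58 mm
y_c = 432260.00 / 5720.00 = 75.57 mm

x_c = 32.58 mm, y_c = 75.57 mm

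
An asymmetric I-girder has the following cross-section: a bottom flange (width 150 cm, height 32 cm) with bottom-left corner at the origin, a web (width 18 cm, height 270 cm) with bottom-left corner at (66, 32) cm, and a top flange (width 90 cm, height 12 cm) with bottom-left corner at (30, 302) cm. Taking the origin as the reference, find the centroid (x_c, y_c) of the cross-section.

x_c = 75.00 cm, y_c = 113.69 cm

bottom flange: A = 150 × 32 = 4800.00, centroid at (75.00, 16.00).
web: A = 18 × 270 = 4860.00, centroid at (75.00, 167.00).
top flange: A = 90 × 12 = 1080.00, centroid at (75.00, 308.00).
ΣA = 10740.00 cm²
ΣAx_c = (4800.00)(75.00) + (4860.00)(75.00) + (1080.00)(75.00) = 805500.00 cm³
ΣAy_c = (4800.00)(16.00) + (4860.00)(167.00) + (1080.00)(308.00) = 1221060.00 cm³
x_c = 805500.00 / 10740.00 = 75.00 cm
y_c = 1221060.00 / 10740.00 = 113.69 cm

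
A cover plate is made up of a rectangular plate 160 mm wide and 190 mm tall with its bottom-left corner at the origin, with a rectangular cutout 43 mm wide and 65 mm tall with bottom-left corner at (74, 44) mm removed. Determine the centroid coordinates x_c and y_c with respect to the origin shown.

x_c = 78.43 mm, y_c = 96.87 mm

plate: A = 160 × 190 = 30400.00, centroid at (80.00, 95.00).
hole: A = −(43 × 65) = -2795.00, centroid at (95.50, 76.50).
ΣA = 27605.00 mm²
ΣAx_c = (30400.00)(80.00) + (-2795.00)(95.50) = 2165077.50 mm³
ΣAy_c = (30400.00)(95.00) + (-2795.00)(76.50) = 2674182.50 mm³
x_c = 2165077.50 / 27605.00 = 78.43 mm
y_c = 2674182.50 / 27605.00 = 96.87 mm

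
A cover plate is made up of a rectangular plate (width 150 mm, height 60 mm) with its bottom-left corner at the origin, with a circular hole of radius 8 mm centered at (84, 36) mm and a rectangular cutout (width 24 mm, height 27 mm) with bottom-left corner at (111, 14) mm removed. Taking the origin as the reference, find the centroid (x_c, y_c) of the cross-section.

x_c = 70.96 mm, y_c = 30.05 mm

Part | A | x̄ᵢ | ȳᵢ | A·x̄ᵢ | A·ȳᵢ
plate | 9000.00 | 75.00 | 30.00 | 675000.00 | 270000.00
hole 1 | -201.06 | 84.00 | 36.00 | -16889.20 | -7238.23
hole 2 | -648.00 | 123.00 | 27.50 | -79704.00 | -17820.00
Σ | 8150.94 |  |  | 578406.80 | 244941.77
x_c = 578406.80 / 8150.94 = 70.96 mm
y_c = 244941.77 / 8150.94 = 30.05 mm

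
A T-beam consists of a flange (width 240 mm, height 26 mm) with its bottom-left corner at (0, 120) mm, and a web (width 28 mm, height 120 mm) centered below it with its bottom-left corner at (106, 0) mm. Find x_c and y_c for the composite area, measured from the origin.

web: A = 28 × 120 = 3360.00, centroid at (120.00, 60.00).
flange: A = 240 × 26 = 6240.00, centroid at (120.00, 133.00).
ΣA = 9600.00 mm²
ΣAx_c = (3360.00)(120.00) + (6240.00)(120.00) = 1152000.00 mm³
ΣAy_c = (3360.00)(60.00) + (6240.00)(133.00) = 1031520.00 mm³
x_c = 1152000.00 / 9600.00 = 120.00 mm
y_c = 1031520.00 / 9600.00 = 107.45 mm

x_c = 120.00 mm, y_c = 107.45 mm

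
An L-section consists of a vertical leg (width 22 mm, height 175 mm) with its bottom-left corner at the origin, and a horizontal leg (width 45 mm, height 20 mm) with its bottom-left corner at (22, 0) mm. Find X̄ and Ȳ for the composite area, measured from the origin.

X̄ = 17.35 mm, Ȳ = 72.82 mm

vertical leg: A = 22 × 175 = 3850.00, centroid at (11.00, 87.50).
horizontal leg: A = 45 × 20 = 900.00, centroid at (44.50, 10.00).
ΣA = 4750.00 mm²
ΣAX̄ = (3850.00)(11.00) + (900.00)(44.50) = 82400.00 mm³
ΣAȲ = (3850.00)(87.50) + (900.00)(10.00) = 345875.00 mm³
X̄ = 82400.00 / 4750.00 = 17.35 mm
Ȳ = 345875.00 / 4750.00 = 72.82 mm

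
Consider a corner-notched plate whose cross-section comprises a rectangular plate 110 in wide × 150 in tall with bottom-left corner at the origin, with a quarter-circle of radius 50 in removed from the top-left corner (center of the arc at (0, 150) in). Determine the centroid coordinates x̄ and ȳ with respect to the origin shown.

plate: A = 110 × 150 = 16500.00, centroid at (55.00, 75.00).
removed quarter-circle: A = −¼π·50² = -1963.50, centroid at (21.22, 128.78).
ΣA = 14536.50 in²
ΣAx̄ = (16500.00)(55.00) + (-1963.50)(21.22) = 865833.33 in³
ΣAȳ = (16500.00)(75.00) + (-1963.50)(128.78) = 984642.36 in³
x̄ = 865833.33 / 14536.50 = 59.56 in
ȳ = 984642.36 / 14536.50 = 67.74 in

x̄ = 59.56 in, ȳ = 67.74 in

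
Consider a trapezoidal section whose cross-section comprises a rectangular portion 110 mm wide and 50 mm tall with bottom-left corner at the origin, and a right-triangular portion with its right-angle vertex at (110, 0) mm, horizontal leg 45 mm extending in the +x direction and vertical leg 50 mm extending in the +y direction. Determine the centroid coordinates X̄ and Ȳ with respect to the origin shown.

Part | A | x̄ᵢ | ȳᵢ | A·x̄ᵢ | A·ȳᵢ
rectangular portion | 5500.00 | 55.00 | 25.00 | 302500.00 | 137500.00
triangular portion | 1125.00 | 125.00 | 16.67 | 140625.00 | 18750.00
Σ | 6625.00 |  |  | 443125.00 | 156250.00
X̄ = 443125.00 / 6625.00 = 66.89 mm
Ȳ = 156250.00 / 6625.00 = 23.58 mm

X̄ = 66.89 mm, Ȳ = 23.58 mm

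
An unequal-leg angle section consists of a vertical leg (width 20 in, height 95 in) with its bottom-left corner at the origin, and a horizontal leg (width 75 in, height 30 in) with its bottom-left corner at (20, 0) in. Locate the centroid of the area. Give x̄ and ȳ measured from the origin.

vertical leg: A = 20 × 95 = 1900.00, centroid at (10.00, 47.50).
horizontal leg: A = 75 × 30 = 2250.00, centroid at (57.50, 15.00).
ΣA = 4150.00 in², ΣAx̄ = 148375.00 in³, ΣAȳ = 124000.00 in³.
x̄ = 148375.00/4150.00 = 35.75 in; ȳ = 124000.00/4150.00 = 29.88 in.

x̄ = 35.75 in, ȳ = 29.88 in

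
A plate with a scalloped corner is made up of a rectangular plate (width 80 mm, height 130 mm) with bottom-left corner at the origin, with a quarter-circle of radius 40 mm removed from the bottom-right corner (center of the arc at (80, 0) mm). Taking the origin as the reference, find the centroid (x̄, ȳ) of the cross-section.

x̄ = 36.84 mm, ȳ = 71.60 mm

Part | A | x̄ᵢ | ȳᵢ | A·x̄ᵢ | A·ȳᵢ
plate | 10400.00 | 40.00 | 65.00 | 416000.00 | 676000.00
removed quarter-circle | -1256.64 | 63.02 | 16.98 | -79197.63 | -21333.33
Σ | 9143.36 |  |  | 336802.37 | 654666.67
x̄ = 336802.37 / 9143.36 = 36.84 mm
ȳ = 654666.67 / 9143.36 = 71.60 mm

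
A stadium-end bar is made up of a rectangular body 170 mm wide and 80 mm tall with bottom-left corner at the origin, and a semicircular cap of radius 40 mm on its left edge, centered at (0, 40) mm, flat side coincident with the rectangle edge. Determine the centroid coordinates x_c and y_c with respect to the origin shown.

x_c = 69.09 mm, y_c = 40.00 mm

rectangular body: A = 170 × 80 = 13600.00, centroid at (85.00, 40.00).
semicircular end: A = ½π·40² = 2513.27, centroid at (-16.98, 40.00).
ΣA = 16113.27 mm²
ΣAx_c = (13600.00)(85.00) + (2513.27)(-16.98) = 1113333.33 mm³
ΣAy_c = (13600.00)(40.00) + (2513.27)(40.00) = 644530.96 mm³
x_c = 1113333.33 / 16113.27 = 69.09 mm
y_c = 644530.96 / 16113.27 = 40.00 mm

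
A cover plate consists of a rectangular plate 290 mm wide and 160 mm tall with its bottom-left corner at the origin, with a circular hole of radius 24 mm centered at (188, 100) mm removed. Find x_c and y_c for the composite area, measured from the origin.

Part | A | x̄ᵢ | ȳᵢ | A·x̄ᵢ | A·ȳᵢ
plate | 46400.00 | 145.00 | 80.00 | 6728000.00 | 3712000.00
hole | -1809.56 | 188.00 | 100.00 | -340196.79 | -180955.74
Σ | 44590.44 |  |  | 6387803.21 | 3531044.26
x_c = 6387803.21 / 44590.44 = 143.25 mm
y_c = 3531044.26 / 44590.44 = 79.19 mm

x_c = 143.25 mm, y_c = 79.19 mm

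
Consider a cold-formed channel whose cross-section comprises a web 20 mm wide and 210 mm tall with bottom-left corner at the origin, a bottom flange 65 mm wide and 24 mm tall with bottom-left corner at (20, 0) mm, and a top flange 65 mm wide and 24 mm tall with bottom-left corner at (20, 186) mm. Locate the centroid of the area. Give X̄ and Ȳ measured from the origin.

Part | A | x̄ᵢ | ȳᵢ | A·x̄ᵢ | A·ȳᵢ
web | 4200.00 | 10.00 | 105.00 | 42000.00 | 441000.00
bottom flange | 1560.00 | 52.50 | 12.00 | 81900.00 | 18720.00
top flange | 1560.00 | 52.50 | 198.00 | 81900.00 | 308880.00
Σ | 7320.00 |  |  | 205800.00 | 768600.00
X̄ = 205800.00 / 7320.00 = 28.11 mm
Ȳ = 768600.00 / 7320.00 = 105.00 mm

X̄ = 28.11 mm, Ȳ = 105.00 mm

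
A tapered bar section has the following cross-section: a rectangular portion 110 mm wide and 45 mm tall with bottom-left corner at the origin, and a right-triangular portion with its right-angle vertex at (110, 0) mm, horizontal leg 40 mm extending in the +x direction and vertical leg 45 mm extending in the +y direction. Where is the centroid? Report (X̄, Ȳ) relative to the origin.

rectangular portion: A = 110 × 45 = 4950.00, centroid at (55.00, 22.50).
triangular portion: A = ½·40·45 = 900.00, centroid at (123.33, 15.00).
ΣA = 5850.00 mm², ΣAX̄ = 383250.00 mm³, ΣAȲ = 124875.00 mm³.
X̄ = 383250.00/5850.00 = 65.51 mm; Ȳ = 124875.00/5850.00 = 21.35 mm.

X̄ = 65.51 mm, Ȳ = 21.35 mm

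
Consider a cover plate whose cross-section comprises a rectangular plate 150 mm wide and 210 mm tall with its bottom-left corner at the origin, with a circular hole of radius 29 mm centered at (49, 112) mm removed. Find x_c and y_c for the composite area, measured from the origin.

Part | A | x̄ᵢ | ȳᵢ | A·x̄ᵢ | A·ȳᵢ
plate | 31500.00 | 75.00 | 105.00 | 2362500.00 | 3307500.00
hole | -2642.08 | 49.00 | 112.00 | -129461.89 | -295912.90
Σ | 28857.92 |  |  | 2233038.11 | 3011587.10
x_c = 2233038.11 / 28857.92 = 77.38 mm
y_c = 3011587.10 / 28857.92 = 104.36 mm

x_c = 77.38 mm, y_c = 104.36 mm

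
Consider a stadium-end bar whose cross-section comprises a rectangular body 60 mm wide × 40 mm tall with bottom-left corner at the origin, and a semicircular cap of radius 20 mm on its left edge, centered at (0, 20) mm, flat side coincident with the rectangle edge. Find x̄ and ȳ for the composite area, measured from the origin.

rectangular body: A = 60 × 40 = 2400.00, centroid at (30.00, 20.00).
semicircular end: A = ½π·20² = 628.32, centroid at (-8.49, 20.00).
ΣA = 3028.32 mm², ΣAx̄ = 66666.67 mm³, ΣAȳ = 60566.37 mm³.
x̄ = 66666.67/3028.32 = 22.01 mm; ȳ = 60566.37/3028.32 = 20.00 mm.

x̄ = 22.01 mm, ȳ = 20.00 mm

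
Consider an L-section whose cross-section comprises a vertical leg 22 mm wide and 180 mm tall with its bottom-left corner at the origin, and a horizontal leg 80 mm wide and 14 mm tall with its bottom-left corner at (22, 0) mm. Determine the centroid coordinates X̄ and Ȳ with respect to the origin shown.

X̄ = 22.24 mm, Ȳ = 71.70 mm

Part | A | x̄ᵢ | ȳᵢ | A·x̄ᵢ | A·ȳᵢ
vertical leg | 3960.00 | 11.00 | 90.00 | 43560.00 | 356400.00
horizontal leg | 1120.00 | 62.00 | 7.00 | 69440.00 | 7840.00
Σ | 5080.00 |  |  | 113000.00 | 364240.00
X̄ = 113000.00 / 5080.00 = 22.24 mm
Ȳ = 364240.00 / 5080.00 = 71.70 mm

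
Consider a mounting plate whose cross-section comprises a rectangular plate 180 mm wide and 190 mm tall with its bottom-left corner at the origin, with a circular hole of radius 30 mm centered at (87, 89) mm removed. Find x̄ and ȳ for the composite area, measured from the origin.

x̄ = 90.27 mm, ȳ = 95.54 mm

Part | A | x̄ᵢ | ȳᵢ | A·x̄ᵢ | A·ȳᵢ
plate | 34200.00 | 90.00 | 95.00 | 3078000.00 | 3249000.00
hole | -2827.43 | 87.00 | 89.00 | -245986.70 | -251641.57
Σ | 31372.57 |  |  | 2832013.30 | 2997358.43
x̄ = 2832013.30 / 31372.57 = 90.27 mm
ȳ = 2997358.43 / 31372.57 = 95.54 mm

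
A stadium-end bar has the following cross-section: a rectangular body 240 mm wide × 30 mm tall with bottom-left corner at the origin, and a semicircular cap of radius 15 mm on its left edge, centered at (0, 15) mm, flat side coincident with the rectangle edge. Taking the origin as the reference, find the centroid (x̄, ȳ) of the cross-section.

x̄ = 114.09 mm, ȳ = 15.00 mm

rectangular body: A = 240 × 30 = 7200.00, centroid at (120.00, 15.00).
semicircular end: A = ½π·15² = 353.43, centroid at (-6.37, 15.00).
ΣA = 7553.43 mm²
ΣAx̄ = (7200.00)(120.00) + (353.43)(-6.37) = 861750.00 mm³
ΣAȳ = (7200.00)(15.00) + (353.43)(15.00) = 113301.44 mm³
x̄ = 861750.00 / 7553.43 = 114.09 mm
ȳ = 113301.44 / 7553.43 = 15.00 mm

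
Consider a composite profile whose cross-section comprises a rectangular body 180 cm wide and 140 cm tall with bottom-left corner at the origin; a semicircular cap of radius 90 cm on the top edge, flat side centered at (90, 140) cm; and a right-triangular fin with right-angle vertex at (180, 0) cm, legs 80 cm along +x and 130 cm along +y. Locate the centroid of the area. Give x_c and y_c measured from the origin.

rectangular body: A = 180 × 140 = 25200.00, centroid at (90.00, 70.00).
semicircular top: A = ½π·90² = 12723.45, centroid at (90.00, 178.20).
triangular fin: A = ½·80·130 = 5200.00, centroid at (206.67, 43.33).
ΣA = 43123.45 cm²
ΣAx_c = (25200.00)(90.00) + (12723.45)(90.00) + (5200.00)(206.67) = 4487777.19 cm³
ΣAy_c = (25200.00)(70.00) + (12723.45)(178.20) + (5200.00)(43.33) = 4256616.37 cm³
x_c = 4487777.19 / 43123.45 = 104.07 cm
y_c = 4256616.37 / 43123.45 = 98.71 cm

x_c = 104.07 cm, y_c = 98.71 cm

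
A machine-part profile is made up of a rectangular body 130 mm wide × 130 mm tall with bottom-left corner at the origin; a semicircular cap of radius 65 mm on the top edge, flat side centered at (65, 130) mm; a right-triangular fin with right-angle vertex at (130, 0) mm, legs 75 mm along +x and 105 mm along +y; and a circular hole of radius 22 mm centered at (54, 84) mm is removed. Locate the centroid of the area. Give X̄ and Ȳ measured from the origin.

Part | A | x̄ᵢ | ȳᵢ | A·x̄ᵢ | A·ȳᵢ
rectangular body | 16900.00 | 65.00 | 65.00 | 1098500.00 | 1098500.00
semicircular top | 6636.61 | 65.00 | 157.59 | 431379.94 | 1045843.22
triangular fin | 3937.50 | 155.00 | 35.00 | 610312.50 | 137812.50
hole | -1520.53 | 54.00 | 84.00 | -82108.67 | -127724.59
Σ | 25953.58 |  |  | 2058083.78 | 2154431.12
X̄ = 2058083.78 / 25953.58 = 79.30 mm
Ȳ = 2154431.12 / 25953.58 = 83.01 mm

X̄ = 79.30 mm, Ȳ = 83.01 mm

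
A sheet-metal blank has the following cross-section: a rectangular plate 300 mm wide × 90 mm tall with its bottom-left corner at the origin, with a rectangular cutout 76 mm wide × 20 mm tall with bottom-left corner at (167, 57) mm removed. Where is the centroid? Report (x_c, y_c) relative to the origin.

x_c = 146.72 mm, y_c = 43.69 mm

plate: A = 300 × 90 = 27000.00, centroid at (150.00, 45.00).
hole: A = −(76 × 20) = -1520.00, centroid at (205.00, 67.00).
ΣA = 25480.00 mm², ΣAx_c = 3738400.00 mm³, ΣAy_c = 1113160.00 mm³.
x_c = 3738400.00/25480.00 = 146.72 mm; y_c = 1113160.00/25480.00 = 43.69 mm.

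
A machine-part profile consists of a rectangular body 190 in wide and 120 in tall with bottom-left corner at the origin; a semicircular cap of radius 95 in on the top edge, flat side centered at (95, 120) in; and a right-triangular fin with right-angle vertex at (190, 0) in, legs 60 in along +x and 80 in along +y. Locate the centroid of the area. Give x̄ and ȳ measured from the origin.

x̄ = 102.01 in, ȳ = 94.09 in

rectangular body: A = 190 × 120 = 22800.00, centroid at (95.00, 60.00).
semicircular top: A = ½π·95² = 14176.44, centroid at (95.00, 160.32).
triangular fin: A = ½·60·80 = 2400.00, centroid at (210.00, 26.67).
ΣA = 39376.44 in², ΣAx̄ = 4016761.50 in³, ΣAȳ = 3704755.76 in³.
x̄ = 4016761.50/39376.44 = 102.01 in; ȳ = 3704755.76/39376.44 = 94.09 in.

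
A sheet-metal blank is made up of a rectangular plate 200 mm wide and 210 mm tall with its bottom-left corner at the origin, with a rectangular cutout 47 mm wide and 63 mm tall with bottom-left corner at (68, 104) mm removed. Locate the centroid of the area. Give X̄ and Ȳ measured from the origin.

X̄ = 100.64 mm, Ȳ = 102.69 mm

plate: A = 200 × 210 = 42000.00, centroid at (100.00, 105.00).
hole: A = −(47 × 63) = -2961.00, centroid at (91.50, 135.50).
ΣA = 39039.00 mm², ΣAX̄ = 3929068.50 mm³, ΣAȲ = 4008784.50 mm³.
X̄ = 3929068.50/39039.00 = 100.64 mm; Ȳ = 4008784.50/39039.00 = 102.69 mm.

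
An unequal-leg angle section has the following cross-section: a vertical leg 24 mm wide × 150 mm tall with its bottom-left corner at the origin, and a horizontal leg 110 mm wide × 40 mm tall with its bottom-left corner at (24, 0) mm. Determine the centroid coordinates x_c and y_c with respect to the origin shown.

Part | A | x̄ᵢ | ȳᵢ | A·x̄ᵢ | A·ȳᵢ
vertical leg | 3600.00 | 12.00 | 75.00 | 43200.00 | 270000.00
horizontal leg | 4400.00 | 79.00 | 20.00 | 347600.00 | 88000.00
Σ | 8000.00 |  |  | 390800.00 | 358000.00
x_c = 390800.00 / 8000.00 = 48.85 mm
y_c = 358000.00 / 8000.00 = 44.75 mm

x_c = 48.85 mm, y_c = 44.75 mm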